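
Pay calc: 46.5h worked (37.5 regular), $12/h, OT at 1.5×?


Regular: 37.5h × $12 = $450.00
Overtime: 46.5 - 37.5 = 9.0h
OT pay: 9.0h × $12 × 1.5 = $162.00
Total = $450.00 + $162.00 = $612.00

$612.00


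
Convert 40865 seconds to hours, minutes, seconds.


Hours: 40865 ÷ 3600 = 11 remainder 1265
Minutes: 1265 ÷ 60 = 21 remainder 5
Seconds: 5

11h 21m 5s


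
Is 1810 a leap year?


No

Rules: divisible by 4 AND (not by 100 OR by 400)
1810 ÷ 4 = 452 remainder 2 → not divisible by 4
Not divisible by 4 → not a leap year


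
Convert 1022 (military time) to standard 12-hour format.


10:22 AM

Hour: 10
10 < 12 → AM


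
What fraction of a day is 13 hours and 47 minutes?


0.5743 (57.43%)

Total minutes: 13×60 + 47 = 827
Day = 24×60 = 1440 minutes
Fraction = 827/1440 ≈ 0.5743
As a percentage: 827/1440 × 100 ≈ 57.43%


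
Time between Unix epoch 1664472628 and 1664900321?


Difference = 1664900321 - 1664472628 = 427693 seconds
In hours: 427693 / 3600 ≈ 118.8
In days: 427693 / 86400 ≈ 4.95

427693 seconds (118.8 hours / 4.95 days)


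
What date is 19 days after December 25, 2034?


Start: December 25, 2034
Add 19 days
December 25 → January 1: 31 - 25 + 1 = 7 days (19 - 7 = 12 left)
January 1 + 12 = January 13, 2035

January 13, 2035


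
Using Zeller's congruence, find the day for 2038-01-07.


Zeller's congruence:
q=7, m=13, k=37, j=20
h = (7 + ⌊13×14/5⌋ + 37 + ⌊37/4⌋ + ⌊20/4⌋ - 2×20) mod 7
= (7 + 36 + 37 + 9 + 5 - 40) mod 7
= 54 mod 7 = 5
h=5 → Thursday

Thursday


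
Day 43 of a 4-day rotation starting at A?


Shifts: A, B, C, D
Start: A (index 0)
Day 43: (0 + 43 - 1) mod 4
= 42 mod 4
= 2
Index 2 → shift C

Shift C


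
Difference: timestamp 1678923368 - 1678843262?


Difference = 1678923368 - 1678843262 = 80106 seconds
In hours: 80106 / 3600 ≈ 22.3
In days: 80106 / 86400 ≈ 0.93

80106 seconds (22.3 hours / 0.93 days)


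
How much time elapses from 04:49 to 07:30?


2h 41m

End time in minutes: 7×60 + 30 = 450
Start time in minutes: 4×60 + 49 = 289
Difference = 450 - 289 = 161 minutes
= 2 hours 41 minutes


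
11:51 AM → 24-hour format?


11:51

Input: 11:51 AM
AM hour stays: 11


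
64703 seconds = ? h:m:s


17h 58m 23s

Hours: 64703 ÷ 3600 = 17 remainder 3503
Minutes: 3503 ÷ 60 = 58 remainder 23
Seconds: 23


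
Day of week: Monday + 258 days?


Sunday

Start: Monday (index 0)
(0 + 258) mod 7
= 258 mod 7
= 6
Index 6 → Sunday


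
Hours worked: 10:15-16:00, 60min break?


4h 45m (285 minutes)

Total time = (16×60+0) - (10×60+15)
= 960 - 615 = 345 min
Minus break: 345 - 60 = 285 min
= 4h 45m


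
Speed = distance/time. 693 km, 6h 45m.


102.7 km/h

Distance: 693 km
Time: 6h 45m = 405 min = 405/60 = 27/4 hours
Speed = 693 ÷ (27/4) = 693 × 4 / 27 = 2772/27 ≈ 102.7 km/h


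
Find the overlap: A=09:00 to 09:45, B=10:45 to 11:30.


0 minutes

Meeting A: 540-585 (in minutes from midnight)
Meeting B: 645-690
Overlap start = max(540, 645) = 645
Overlap end = min(585, 690) = 585
Overlap = max(0, 585 - 645) = 0 min


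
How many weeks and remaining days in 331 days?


Weeks: 331 ÷ 7 = 47 remainder 2

47 weeks 2 days


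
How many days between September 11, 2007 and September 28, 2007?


From September 11, 2007 to September 28, 2007
Same month: 28 - 11 = 17 days

17 days


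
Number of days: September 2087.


30 days

Month: September (month 9)
September has 30 days


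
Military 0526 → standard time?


5:26 AM

Hour: 5
5 < 12 → AM


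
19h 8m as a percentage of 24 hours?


Total minutes: 19×60 + 8 = 1148
Day = 24×60 = 1440 minutes
Fraction = 1148/1440 ≈ 0.7972
As a percentage: 1148/1440 × 100 ≈ 79.72%

0.7972 (79.72%)


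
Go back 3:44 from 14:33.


10:49

Start: 873 minutes from midnight
Subtract: 224 minutes
Remaining: 873 - 224 = 649
Hours: 10, Minutes: 49


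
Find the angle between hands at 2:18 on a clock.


39.0°

Hour hand = 2×30 + 18×0.5 = 69.0°
Minute hand = 18×6 = 108°
Difference = |69.0 - 108| = 39.0°


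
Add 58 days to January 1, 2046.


February 28, 2046

Start: January 1, 2046
Add 58 days
January 1 → February 1: 31 - 1 + 1 = 31 days (58 - 31 = 27 left)
February 1 + 27 = February 28, 2046


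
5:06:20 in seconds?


18380 seconds

Hours: 5 × 3600 = 18000
Minutes: 6 × 60 = 360
Seconds: 20
Total = 18000 + 360 + 20 = 18380


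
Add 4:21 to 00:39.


Start: 39 minutes from midnight
Add: 261 minutes
Total: 300 minutes
Hours: 300 ÷ 60 = 5 remainder 0

05:00


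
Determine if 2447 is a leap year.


No

Rules: divisible by 4 AND (not by 100 OR by 400)
2447 ÷ 4 = 611 remainder 3 → not divisible by 4
Not divisible by 4 → not a leap year


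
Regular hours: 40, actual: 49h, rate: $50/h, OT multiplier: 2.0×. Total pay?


$2900.00

Regular: 40h × $50 = $2000.00
Overtime: 49 - 40 = 9h
OT pay: 9h × $50 × 2.0 = $900.00
Total = $2000.00 + $900.00 = $2900.00


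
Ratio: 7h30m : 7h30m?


1:1 (1.00)

Duration 1: 450 minutes
Duration 2: 450 minutes
Ratio = 450:450
GCD = 450
Simplified = 1:1
As a decimal: 1/1 = 1.00


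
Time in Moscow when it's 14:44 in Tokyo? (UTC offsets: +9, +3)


08:44

Time difference = UTC+3 - UTC+9 = -6 hours
New hour = (14 -6) mod 24
= 8 mod 24 = 8
Minutes unchanged → 08:44


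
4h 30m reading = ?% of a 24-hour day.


18.8%

Time: 270 minutes
Day: 1440 minutes
Percentage = (270/1440) × 100 ≈ 18.8%


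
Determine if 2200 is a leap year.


No

Rules: divisible by 4 AND (not by 100 OR by 400)
2200 ÷ 4 = 550 exactly → divisible by 4
2200 ÷ 100 = 22 exactly → divisible by 100
2200 ÷ 400 = 5 remainder 200 → not divisible by 400
Divisible by 100 but not by 400 → not a leap year


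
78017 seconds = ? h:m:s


21h 40m 17s

Hours: 78017 ÷ 3600 = 21 remainder 2417
Minutes: 2417 ÷ 60 = 40 remainder 17
Seconds: 17


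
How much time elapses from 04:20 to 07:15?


End time in minutes: 7×60 + 15 = 435
Start time in minutes: 4×60 + 20 = 260
Difference = 435 - 260 = 175 minutes
= 2 hours 55 minutes

2h 55m


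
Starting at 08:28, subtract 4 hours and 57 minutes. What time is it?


Start: 508 minutes from midnight
Subtract: 297 minutes
Remaining: 508 - 297 = 211
Hours: 3, Minutes: 31

03:31


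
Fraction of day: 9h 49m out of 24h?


Total minutes: 9×60 + 49 = 589
Day = 24×60 = 1440 minutes
Fraction = 589/1440 ≈ 0.4090
As a percentage: 589/1440 × 100 ≈ 40.90%

0.4090 (40.90%)


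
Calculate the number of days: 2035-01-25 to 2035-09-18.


From January 25, 2035 to September 18, 2035
Rest of January 2035: 31 - 25 = 6
Full months: February 2035 28, March 31, April 30, May 31, June 30, July 31, August 31
Days into September 2035: 18
Total = 6 + 28 + 31 + 30 + 31 + 30 + 31 + 31 + 18 = 236 days

236 days


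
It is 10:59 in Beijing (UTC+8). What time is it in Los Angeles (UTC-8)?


Time difference = UTC-8 - UTC+8 = -16 hours
New hour = (10 -16) mod 24
= -6 mod 24 = 18
Minutes unchanged → 18:59; -6 < 0 → previous day

18:59 (previous day)


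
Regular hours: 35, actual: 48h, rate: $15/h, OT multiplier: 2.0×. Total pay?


$915.00

Regular: 35h × $15 = $525.00
Overtime: 48 - 35 = 13h
OT pay: 13h × $15 × 2.0 = $390.00
Total = $525.00 + $390.00 = $915.00


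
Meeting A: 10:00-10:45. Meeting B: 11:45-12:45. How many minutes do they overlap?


Meeting A: 600-645 (in minutes from midnight)
Meeting B: 705-765
Overlap start = max(600, 705) = 705
Overlap end = min(645, 765) = 645
Overlap = max(0, 645 - 705) = 0 min

0 minutes


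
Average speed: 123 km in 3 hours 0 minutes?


41.0 km/h

Distance: 123 km
Time: 3 hours
Speed = 123 / 3 = 41.0 km/h


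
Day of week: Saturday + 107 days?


Start: Saturday (index 5)
(5 + 107) mod 7
= 112 mod 7
= 0
Index 0 → Monday

Monday


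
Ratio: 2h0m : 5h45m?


Duration 1: 120 minutes
Duration 2: 345 minutes
Ratio = 120:345
GCD = 15
Simplified = 8:23
As a decimal: 8/23 ≈ 0.35

8:23 (0.35)


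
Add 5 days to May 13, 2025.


May 18, 2025

Start: May 13, 2025
Add 5 days
May 13 + 5 = May 18, 2025


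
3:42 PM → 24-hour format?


15:42

Input: 3:42 PM
PM: 3 + 12 = 15


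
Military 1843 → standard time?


6:43 PM

Hour: 18
18 - 12 = 6 → PM


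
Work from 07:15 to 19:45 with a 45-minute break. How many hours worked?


11h 45m (705 minutes)

Total time = (19×60+45) - (7×60+15)
= 1185 - 435 = 750 min
Minus break: 750 - 45 = 705 min
= 11h 45m


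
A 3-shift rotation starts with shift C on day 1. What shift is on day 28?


Shifts: A, B, C
Start: C (index 2)
Day 28: (2 + 28 - 1) mod 3
= 29 mod 3
= 2
Index 2 → shift C

Shift C


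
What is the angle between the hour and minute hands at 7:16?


Hour hand = 7×30 + 16×0.5 = 218.0°
Minute hand = 16×6 = 96°
Difference = |218.0 - 96| = 122.0°

122.0°


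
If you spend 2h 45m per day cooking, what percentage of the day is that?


Time: 165 minutes
Day: 1440 minutes
Percentage = (165/1440) × 100 ≈ 11.5%

11.5%


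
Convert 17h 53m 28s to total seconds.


64408 seconds

Hours: 17 × 3600 = 61200
Minutes: 53 × 60 = 3180
Seconds: 28
Total = 61200 + 3180 + 28 = 64408


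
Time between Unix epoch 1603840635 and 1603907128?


66493 seconds (18.5 hours / 0.77 days)

Difference = 1603907128 - 1603840635 = 66493 seconds
In hours: 66493 / 3600 ≈ 18.5
In days: 66493 / 86400 ≈ 0.77


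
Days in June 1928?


Month: June (month 6)
June has 30 days

30 days


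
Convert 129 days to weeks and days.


18 weeks 3 days

Weeks: 129 ÷ 7 = 18 remainder 3


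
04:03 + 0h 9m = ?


04:12

Start: 243 minutes from midnight
Add: 9 minutes
Total: 252 minutes
Hours: 252 ÷ 60 = 4 remainder 12


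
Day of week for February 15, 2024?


Thursday

Zeller's congruence:
q=15, m=14, k=23, j=20
h = (15 + ⌊13×15/5⌋ + 23 + ⌊23/4⌋ + ⌊20/4⌋ - 2×20) mod 7
= (15 + 39 + 23 + 5 + 5 - 40) mod 7
= 47 mod 7 = 5
h=5 → Thursday


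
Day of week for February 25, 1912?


Zeller's congruence:
q=25, m=14, k=11, j=19
h = (25 + ⌊13×15/5⌋ + 11 + ⌊11/4⌋ + ⌊19/4⌋ - 2×19) mod 7
= (25 + 39 + 11 + 2 + 4 - 38) mod 7
= 43 mod 7 = 1
h=1 → Sunday

Sunday


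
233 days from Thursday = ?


Saturday

Start: Thursday (index 3)
(3 + 233) mod 7
= 236 mod 7
= 5
Index 5 → Saturday


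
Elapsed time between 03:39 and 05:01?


End time in minutes: 5×60 + 1 = 301
Start time in minutes: 3×60 + 39 = 219
Difference = 301 - 219 = 82 minutes
= 1 hours 22 minutes

1h 22m


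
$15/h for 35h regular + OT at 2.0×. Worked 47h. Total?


$885.00

Regular: 35h × $15 = $525.00
Overtime: 47 - 35 = 12h
OT pay: 12h × $15 × 2.0 = $360.00
Total = $525.00 + $360.00 = $885.00


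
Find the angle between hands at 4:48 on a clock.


Hour hand = 4×30 + 48×0.5 = 144.0°
Minute hand = 48×6 = 288°
Difference = |144.0 - 288| = 144.0°

144.0°


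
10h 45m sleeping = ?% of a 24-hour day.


44.8%

Time: 645 minutes
Day: 1440 minutes
Percentage = (645/1440) × 100 ≈ 44.8%


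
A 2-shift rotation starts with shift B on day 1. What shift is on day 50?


Shifts: A, B
Start: B (index 1)
Day 50: (1 + 50 - 1) mod 2
= 50 mod 2
= 0
Index 0 → shift A

Shift A


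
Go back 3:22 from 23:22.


Start: 1402 minutes from midnight
Subtract: 202 minutes
Remaining: 1402 - 202 = 1200
Hours: 20, Minutes: 0

20:00


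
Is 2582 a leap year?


Rules: divisible by 4 AND (not by 100 OR by 400)
2582 ÷ 4 = 645 remainder 2 → not divisible by 4
Not divisible by 4 → not a leap year

No


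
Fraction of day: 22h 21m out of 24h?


0.9313 (93.13%)

Total minutes: 22×60 + 21 = 1341
Day = 24×60 = 1440 minutes
Fraction = 1341/1440 ≈ 0.9313
As a percentage: 1341/1440 × 100 ≈ 93.13%


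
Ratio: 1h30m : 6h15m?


Duration 1: 90 minutes
Duration 2: 375 minutes
Ratio = 90:375
GCD = 15
Simplified = 6:25
As a decimal: 6/25 = 0.24

6:25 (0.24)


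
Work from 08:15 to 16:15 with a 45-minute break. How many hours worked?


7h 15m (435 minutes)

Total time = (16×60+15) - (8×60+15)
= 975 - 495 = 480 min
Minus break: 480 - 45 = 435 min
= 7h 15m


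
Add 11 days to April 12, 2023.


April 23, 2023

Start: April 12, 2023
Add 11 days
April 12 + 11 = April 23, 2023


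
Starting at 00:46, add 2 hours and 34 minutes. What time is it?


03:20

Start: 46 minutes from midnight
Add: 154 minutes
Total: 200 minutes
Hours: 200 ÷ 60 = 3 remainder 20


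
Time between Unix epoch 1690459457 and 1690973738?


Difference = 1690973738 - 1690459457 = 514281 seconds
In hours: 514281 / 3600 ≈ 142.9
In days: 514281 / 86400 ≈ 5.95

514281 seconds (142.9 hours / 5.95 days)


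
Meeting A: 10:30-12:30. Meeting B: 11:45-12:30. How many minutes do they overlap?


Meeting A: 630-750 (in minutes from midnight)
Meeting B: 705-750
Overlap start = max(630, 705) = 705
Overlap end = min(750, 750) = 750
Overlap = max(0, 750 - 705) = 45 min

45 minutes


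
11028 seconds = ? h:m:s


3h 3m 48s

Hours: 11028 ÷ 3600 = 3 remainder 228
Minutes: 228 ÷ 60 = 3 remainder 48
Seconds: 48


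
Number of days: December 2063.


31 days

Month: December (month 12)
December has 31 days


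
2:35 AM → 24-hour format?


02:35

Input: 2:35 AM
AM hour stays: 2


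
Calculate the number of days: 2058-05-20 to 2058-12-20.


From May 20, 2058 to December 20, 2058
Rest of May 2058: 31 - 20 = 11
Full months: June 30, July 31, August 31, September 30, October 31, November 30
Days into December 2058: 20
Total = 11 + 30 + 31 + 31 + 30 + 31 + 30 + 20 = 214 days

214 days


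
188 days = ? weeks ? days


Weeks: 188 ÷ 7 = 26 remainder 6

26 weeks 6 days


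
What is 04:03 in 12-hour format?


Hour: 4
4 < 12 → AM

4:03 AM


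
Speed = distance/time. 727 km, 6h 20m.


114.8 km/h

Distance: 727 km
Time: 6h 20m = 380 min = 380/60 = 19/3 hours
Speed = 727 ÷ (19/3) = 727 × 3 / 19 = 2181/19 ≈ 114.8 km/h


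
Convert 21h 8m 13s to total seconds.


76093 seconds

Hours: 21 × 3600 = 75600
Minutes: 8 × 60 = 480
Seconds: 13
Total = 75600 + 480 + 13 = 76093


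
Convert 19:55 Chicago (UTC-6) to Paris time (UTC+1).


02:55 (next day)

Time difference = UTC+1 - UTC-6 = +7 hours
New hour = (19 + 7) mod 24
= 26 mod 24 = 2
Minutes unchanged → 02:55; 26 ≥ 24 → next day


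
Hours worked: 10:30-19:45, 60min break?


Total time = (19×60+45) - (10×60+30)
= 1185 - 630 = 555 min
Minus break: 555 - 60 = 495 min
= 8h 15m

8h 15m (495 minutes)


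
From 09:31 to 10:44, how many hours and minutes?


1h 13m

End time in minutes: 10×60 + 44 = 644
Start time in minutes: 9×60 + 31 = 571
Difference = 644 - 571 = 73 minutes
= 1 hours 13 minutes


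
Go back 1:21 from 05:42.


04:21

Start: 342 minutes from midnight
Subtract: 81 minutes
Remaining: 342 - 81 = 261
Hours: 4, Minutes: 21


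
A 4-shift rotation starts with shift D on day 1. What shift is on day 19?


Shift B

Shifts: A, B, C, D
Start: D (index 3)
Day 19: (3 + 19 - 1) mod 4
= 21 mod 4
= 1
Index 1 → shift B


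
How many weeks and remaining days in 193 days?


Weeks: 193 ÷ 7 = 27 remainder 4

27 weeks 4 days


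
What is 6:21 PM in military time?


Input: 6:21 PM
PM: 6 + 12 = 18

18:21


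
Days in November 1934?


Month: November (month 11)
November has 30 days

30 days


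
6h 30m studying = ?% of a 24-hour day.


27.1%

Time: 390 minutes
Day: 1440 minutes
Percentage = (390/1440) × 100 ≈ 27.1%


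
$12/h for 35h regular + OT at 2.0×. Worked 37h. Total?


$468.00

Regular: 35h × $12 = $420.00
Overtime: 37 - 35 = 2h
OT pay: 2h × $12 × 2.0 = $48.00
Total = $420.00 + $48.00 = $468.00


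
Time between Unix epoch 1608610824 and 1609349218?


738394 seconds (205.1 hours / 8.55 days)

Difference = 1609349218 - 1608610824 = 738394 seconds
In hours: 738394 / 3600 ≈ 205.1
In days: 738394 / 86400 ≈ 8.55


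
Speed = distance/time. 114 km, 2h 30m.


45.6 km/h

Distance: 114 km
Time: 2h 30m = 150 min = 150/60 = 5/2 hours
Speed = 114 ÷ (5/2) = 114 × 2 / 5 = 228/5 = 45.6 km/h


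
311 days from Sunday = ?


Start: Sunday (index 6)
(6 + 311) mod 7
= 317 mod 7
= 2
Index 2 → Wednesday

Wednesday


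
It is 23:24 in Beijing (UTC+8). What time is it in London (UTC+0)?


15:24

Time difference = UTC+0 - UTC+8 = -8 hours
New hour = (23 -8) mod 24
= 15 mod 24 = 15
Minutes unchanged → 15:24


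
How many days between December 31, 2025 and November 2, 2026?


From December 31, 2025 to November 2, 2026
Rest of December 2025: 31 - 31 = 0
Full months: January 31, February 2026 28, March 31, April 30, May 31, June 30, July 31, August 31, September 30, October 31
Days into November 2026: 2
Total = 0 + 31 + 28 + 31 + 30 + 31 + 30 + 31 + 31 + 30 + 31 + 2 = 306 days

306 days


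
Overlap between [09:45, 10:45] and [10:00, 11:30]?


45 minutes

Meeting A: 585-645 (in minutes from midnight)
Meeting B: 600-690
Overlap start = max(585, 600) = 600
Overlap end = min(645, 690) = 645
Overlap = max(0, 645 - 600) = 45 min


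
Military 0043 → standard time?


12:43 AM

Hour: 0
0 → 12 AM (midnight)


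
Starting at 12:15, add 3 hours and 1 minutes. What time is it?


15:16

Start: 735 minutes from midnight
Add: 181 minutes
Total: 916 minutes
Hours: 916 ÷ 60 = 15 remainder 16


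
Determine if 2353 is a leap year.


No

Rules: divisible by 4 AND (not by 100 OR by 400)
2353 ÷ 4 = 588 remainder 1 → not divisible by 4
Not divisible by 4 → not a leap year


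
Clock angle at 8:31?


69.5°

Hour hand = 8×30 + 31×0.5 = 255.5°
Minute hand = 31×6 = 186°
Difference = |255.5 - 186| = 69.5°


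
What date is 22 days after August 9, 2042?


August 31, 2042

Start: August 9, 2042
Add 22 days
August 9 + 22 = August 31, 2042


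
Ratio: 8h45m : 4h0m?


Duration 1: 525 minutes
Duration 2: 240 minutes
Ratio = 525:240
GCD = 15
Simplified = 35:16
As a decimal: 35/16 ≈ 2.19

35:16 (2.19)


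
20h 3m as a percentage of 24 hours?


Total minutes: 20×60 + 3 = 1203
Day = 24×60 = 1440 minutes
Fraction = 1203/1440 ≈ 0.8354
As a percentage: 1203/1440 × 100 ≈ 83.54%

0.8354 (83.54%)


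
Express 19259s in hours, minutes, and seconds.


Hours: 19259 ÷ 3600 = 5 remainder 1259
Minutes: 1259 ÷ 60 = 20 remainder 59
Seconds: 59

5h 20m 59s


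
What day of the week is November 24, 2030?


Sunday

Zeller's congruence:
q=24, m=11, k=30, j=20
h = (24 + ⌊13×12/5⌋ + 30 + ⌊30/4⌋ + ⌊20/4⌋ - 2×20) mod 7
= (24 + 31 + 30 + 7 + 5 - 40) mod 7
= 57 mod 7 = 1
h=1 → Sunday


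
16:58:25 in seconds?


Hours: 16 × 3600 = 57600
Minutes: 58 × 60 = 3480
Seconds: 25
Total = 57600 + 3480 + 25 = 61105

61105 seconds


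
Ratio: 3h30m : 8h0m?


7:16 (0.44)

Duration 1: 210 minutes
Duration 2: 480 minutes
Ratio = 210:480
GCD = 30
Simplified = 7:16
As a decimal: 7/16 ≈ 0.44


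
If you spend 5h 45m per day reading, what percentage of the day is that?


24.0%

Time: 345 minutes
Day: 1440 minutes
Percentage = (345/1440) × 100 ≈ 24.0%


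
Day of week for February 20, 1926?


Zeller's congruence:
q=20, m=14, k=25, j=19
h = (20 + ⌊13×15/5⌋ + 25 + ⌊25/4⌋ + ⌊19/4⌋ - 2×19) mod 7
= (20 + 39 + 25 + 6 + 4 - 38) mod 7
= 56 mod 7 = 0
h=0 → Saturday

Saturday


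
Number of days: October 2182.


Month: October (month 10)
October has 31 days

31 days


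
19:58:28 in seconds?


Hours: 19 × 3600 = 68400
Minutes: 58 × 60 = 3480
Seconds: 28
Total = 68400 + 3480 + 28 = 71908

71908 seconds


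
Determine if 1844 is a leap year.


Yes

Rules: divisible by 4 AND (not by 100 OR by 400)
1844 ÷ 4 = 461 exactly → divisible by 4
1844 ÷ 100 = 18 remainder 44 → not divisible by 100
Divisible by 4 but not by 100 → leap year


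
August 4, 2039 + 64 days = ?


Start: August 4, 2039
Add 64 days
August 4 → September 1: 31 - 4 + 1 = 28 days (64 - 28 = 36 left)
September 1 → October 1: 30 - 1 + 1 = 30 days (36 - 30 = 6 left)
October 1 + 6 = October 7, 2039

October 7, 2039


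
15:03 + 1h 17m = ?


Start: 903 minutes from midnight
Add: 77 minutes
Total: 980 minutes
Hours: 980 ÷ 60 = 16 remainder 20

16:20


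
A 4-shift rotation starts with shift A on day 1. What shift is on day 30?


Shift B

Shifts: A, B, C, D
Start: A (index 0)
Day 30: (0 + 30 - 1) mod 4
= 29 mod 4
= 1
Index 1 → shift B


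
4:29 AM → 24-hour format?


Input: 4:29 AM
AM hour stays: 4

04:29


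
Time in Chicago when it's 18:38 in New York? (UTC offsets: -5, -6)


Time difference = UTC-6 - UTC-5 = -1 hours
New hour = (18 -1) mod 24
= 17 mod 24 = 17
Minutes unchanged → 17:38

17:38


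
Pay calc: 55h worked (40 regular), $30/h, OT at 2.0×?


$2100.00

Regular: 40h × $30 = $1200.00
Overtime: 55 - 40 = 15h
OT pay: 15h × $30 × 2.0 = $900.00
Total = $1200.00 + $900.00 = $2100.00


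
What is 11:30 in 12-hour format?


11:30 AM

Hour: 11
11 < 12 → AM


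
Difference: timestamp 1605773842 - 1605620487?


Difference = 1605773842 - 1605620487 = 153355 seconds
In hours: 153355 / 3600 ≈ 42.6
In days: 153355 / 86400 ≈ 1.77

153355 seconds (42.6 hours / 1.77 days)


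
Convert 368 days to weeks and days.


52 weeks 4 days

Weeks: 368 ÷ 7 = 52 remainder 4


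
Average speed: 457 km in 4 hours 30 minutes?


101.6 km/h

Distance: 457 km
Time: 4h 30m = 270 min = 270/60 = 9/2 hours
Speed = 457 ÷ (9/2) = 457 × 2 / 9 = 914/9 ≈ 101.6 km/h


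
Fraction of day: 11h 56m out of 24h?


Total minutes: 11×60 + 56 = 716
Day = 24×60 = 1440 minutes
Fraction = 716/1440 ≈ 0.4972
As a percentage: 716/1440 × 100 ≈ 49.72%

0.4972 (49.72%)


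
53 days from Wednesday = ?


Start: Wednesday (index 2)
(2 + 53) mod 7
= 55 mod 7
= 6
Index 6 → Sunday

Sunday


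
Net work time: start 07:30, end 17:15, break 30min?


9h 15m (555 minutes)

Total time = (17×60+15) - (7×60+30)
= 1035 - 450 = 585 min
Minus break: 585 - 30 = 555 min
= 9h 15m


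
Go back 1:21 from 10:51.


09:30

Start: 651 minutes from midnight
Subtract: 81 minutes
Remaining: 651 - 81 = 570
Hours: 9, Minutes: 30


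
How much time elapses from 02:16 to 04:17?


End time in minutes: 4×60 + 17 = 257
Start time in minutes: 2×60 + 16 = 136
Difference = 257 - 136 = 121 minutes
= 2 hours 1 minutes

2h 1m


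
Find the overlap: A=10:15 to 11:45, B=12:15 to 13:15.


0 minutes

Meeting A: 615-705 (in minutes from midnight)
Meeting B: 735-795
Overlap start = max(615, 735) = 735
Overlap end = min(705, 795) = 705
Overlap = max(0, 705 - 735) = 0 min


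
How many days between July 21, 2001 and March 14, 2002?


From July 21, 2001 to March 14, 2002
Rest of July 2001: 31 - 21 = 10
Full months: August 31, September 30, October 31, November 30, December 31, January 31, February 2002 28
Days into March 2002: 14
Total = 10 + 31 + 30 + 31 + 30 + 31 + 31 + 28 + 14 = 236 days

236 days


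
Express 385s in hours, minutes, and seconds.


0h 6m 25s

Hours: 385 ÷ 3600 = 0 remainder 385
Minutes: 385 ÷ 60 = 6 remainder 25
Seconds: 25


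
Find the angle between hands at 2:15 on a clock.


22.5°

Hour hand = 2×30 + 15×0.5 = 67.5°
Minute hand = 15×6 = 90°
Difference = |67.5 - 90| = 22.5°


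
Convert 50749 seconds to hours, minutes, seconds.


14h 5m 49s

Hours: 50749 ÷ 3600 = 14 remainder 349
Minutes: 349 ÷ 60 = 5 remainder 49
Seconds: 49


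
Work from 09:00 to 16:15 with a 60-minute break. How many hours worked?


6h 15m (375 minutes)

Total time = (16×60+15) - (9×60+0)
= 975 - 540 = 435 min
Minus break: 435 - 60 = 375 min
= 6h 15m


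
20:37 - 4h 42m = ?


15:55

Start: 1237 minutes from midnight
Subtract: 282 minutes
Remaining: 1237 - 282 = 955
Hours: 15, Minutes: 55


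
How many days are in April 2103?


30 days

Month: April (month 4)
April has 30 days


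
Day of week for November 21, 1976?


Zeller's congruence:
q=21, m=11, k=76, j=19
h = (21 + ⌊13×12/5⌋ + 76 + ⌊76/4⌋ + ⌊19/4⌋ - 2×19) mod 7
= (21 + 31 + 76 + 19 + 4 - 38) mod 7
= 113 mod 7 = 1
h=1 → Sunday

Sunday


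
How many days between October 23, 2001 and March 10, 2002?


138 days

From October 23, 2001 to March 10, 2002
Rest of October 2001: 31 - 23 = 8
Full months: November 30, December 31, January 31, February 2002 28
Days into March 2002: 10
Total = 8 + 30 + 31 + 31 + 28 + 10 = 138 days


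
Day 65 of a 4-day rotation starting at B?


Shift B

Shifts: A, B, C, D
Start: B (index 1)
Day 65: (1 + 65 - 1) mod 4
= 65 mod 4
= 1
Index 1 → shift B


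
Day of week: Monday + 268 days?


Start: Monday (index 0)
(0 + 268) mod 7
= 268 mod 7
= 2
Index 2 → Wednesday

Wednesday


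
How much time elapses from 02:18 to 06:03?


End time in minutes: 6×60 + 3 = 363
Start time in minutes: 2×60 + 18 = 138
Difference = 363 - 138 = 225 minutes
= 3 hours 45 minutes

3h 45m


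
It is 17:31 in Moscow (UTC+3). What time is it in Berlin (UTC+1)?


Time difference = UTC+1 - UTC+3 = -2 hours
New hour = (17 -2) mod 24
= 15 mod 24 = 15
Minutes unchanged → 15:31

15:31


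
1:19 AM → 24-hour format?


01:19

Input: 1:19 AM
AM hour stays: 1


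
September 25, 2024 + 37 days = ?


Start: September 25, 2024
Add 37 days
September 25 → October 1: 30 - 25 + 1 = 6 days (37 - 6 = 31 left)
October 1 → November 1: 31 - 1 + 1 = 31 days (31 - 31 = 0 left)
Land exactly on November 1, 2024

November 1, 2024


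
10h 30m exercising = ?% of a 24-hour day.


Time: 630 minutes
Day: 1440 minutes
Percentage = (630/1440) × 100 ≈ 43.8%

43.8%


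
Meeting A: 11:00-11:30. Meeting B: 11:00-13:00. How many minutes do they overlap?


Meeting A: 660-690 (in minutes from midnight)
Meeting B: 660-780
Overlap start = max(660, 660) = 660
Overlap end = min(690, 780) = 690
Overlap = max(0, 690 - 660) = 30 min

30 minutes


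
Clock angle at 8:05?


147.5°

Hour hand = 8×30 + 5×0.5 = 242.5°
Minute hand = 5×6 = 30°
Difference = |242.5 - 30| = 212.5°
Since > 180°: 360 - 212.5 = 147.5°


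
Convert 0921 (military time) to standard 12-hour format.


Hour: 9
9 < 12 → AM

9:21 AM


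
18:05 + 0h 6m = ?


18:11

Start: 1085 minutes from midnight
Add: 6 minutes
Total: 1091 minutes
Hours: 1091 ÷ 60 = 18 remainder 11


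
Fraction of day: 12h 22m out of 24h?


0.5153 (51.53%)

Total minutes: 12×60 + 22 = 742
Day = 24×60 = 1440 minutes
Fraction = 742/1440 ≈ 0.5153
As a percentage: 742/1440 × 100 ≈ 51.53%


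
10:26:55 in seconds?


Hours: 10 × 3600 = 36000
Minutes: 26 × 60 = 1560
Seconds: 55
Total = 36000 + 1560 + 55 = 37615

37615 seconds


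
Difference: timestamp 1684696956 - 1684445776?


251180 seconds (69.8 hours / 2.91 days)

Difference = 1684696956 - 1684445776 = 251180 seconds
In hours: 251180 / 3600 ≈ 69.8
In days: 251180 / 86400 ≈ 2.91


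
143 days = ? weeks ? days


20 weeks 3 days

Weeks: 143 ÷ 7 = 20 remainder 3


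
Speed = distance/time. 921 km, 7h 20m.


Distance: 921 km
Time: 7h 20m = 440 min = 440/60 = 22/3 hours
Speed = 921 ÷ (22/3) = 921 × 3 / 22 = 2763/22 ≈ 125.6 km/h

125.6 km/h


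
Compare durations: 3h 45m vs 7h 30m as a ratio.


1:2 (0.50)

Duration 1: 225 minutes
Duration 2: 450 minutes
Ratio = 225:450
GCD = 225
Simplified = 1:2
As a decimal: 1/2 = 0.50


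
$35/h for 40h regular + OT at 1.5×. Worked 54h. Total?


$2135.00

Regular: 40h × $35 = $1400.00
Overtime: 54 - 40 = 14h
OT pay: 14h × $35 × 1.5 = $735.00
Total = $1400.00 + $735.00 = $2135.00


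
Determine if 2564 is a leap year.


Yes

Rules: divisible by 4 AND (not by 100 OR by 400)
2564 ÷ 4 = 641 exactly → divisible by 4
2564 ÷ 100 = 25 remainder 64 → not divisible by 100
Divisible by 4 but not by 100 → leap year


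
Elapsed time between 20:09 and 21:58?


End time in minutes: 21×60 + 58 = 1318
Start time in minutes: 20×60 + 9 = 1209
Difference = 1318 - 1209 = 109 minutes
= 1 hours 49 minutes

1h 49m


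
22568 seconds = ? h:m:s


6h 16m 8s

Hours: 22568 ÷ 3600 = 6 remainder 968
Minutes: 968 ÷ 60 = 16 remainder 8
Seconds: 8


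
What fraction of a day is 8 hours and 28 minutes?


0.3528 (35.28%)

Total minutes: 8×60 + 28 = 508
Day = 24×60 = 1440 minutes
Fraction = 508/1440 ≈ 0.3528
As a percentage: 508/1440 × 100 ≈ 35.28%


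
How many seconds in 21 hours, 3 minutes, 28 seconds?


Hours: 21 × 3600 = 75600
Minutes: 3 × 60 = 180
Seconds: 28
Total = 75600 + 180 + 28 = 75808

75808 seconds


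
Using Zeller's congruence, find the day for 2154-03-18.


Zeller's congruence:
q=18, m=3, k=54, j=21
h = (18 + ⌊13×4/5⌋ + 54 + ⌊54/4⌋ + ⌊21/4⌋ - 2×21) mod 7
= (18 + 10 + 54 + 13 + 5 - 42) mod 7
= 58 mod 7 = 2
h=2 → Monday

Monday


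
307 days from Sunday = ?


Start: Sunday (index 6)
(6 + 307) mod 7
= 313 mod 7
= 5
Index 5 → Saturday

Saturday


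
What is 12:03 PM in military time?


12:03

Input: 12:03 PM
12 PM → 12 (noon)


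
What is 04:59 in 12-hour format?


Hour: 4
4 < 12 → AM

4:59 AM


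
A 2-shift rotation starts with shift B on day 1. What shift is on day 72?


Shift A

Shifts: A, B
Start: B (index 1)
Day 72: (1 + 72 - 1) mod 2
= 72 mod 2
= 0
Index 0 → shift A


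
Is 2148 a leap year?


Yes

Rules: divisible by 4 AND (not by 100 OR by 400)
2148 ÷ 4 = 537 exactly → divisible by 4
2148 ÷ 100 = 21 remainder 48 → not divisible by 100
Divisible by 4 but not by 100 → leap year


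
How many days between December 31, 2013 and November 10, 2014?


314 days

From December 31, 2013 to November 10, 2014
Rest of December 2013: 31 - 31 = 0
Full months: January 31, February 2014 28, March 31, April 30, May 31, June 30, July 31, August 31, September 30, October 31
Days into November 2014: 10
Total = 0 + 31 + 28 + 31 + 30 + 31 + 30 + 31 + 31 + 30 + 31 + 10 = 314 days


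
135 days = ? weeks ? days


19 weeks 2 days

Weeks: 135 ÷ 7 = 19 remainder 2


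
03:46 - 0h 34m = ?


Start: 226 minutes from midnight
Subtract: 34 minutes
Remaining: 226 - 34 = 192
Hours: 3, Minutes: 12

03:12


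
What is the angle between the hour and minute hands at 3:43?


Hour hand = 3×30 + 43×0.5 = 111.5°
Minute hand = 43×6 = 258°
Difference = |111.5 - 258| = 146.5°

146.5°


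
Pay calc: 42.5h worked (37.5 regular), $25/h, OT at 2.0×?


Regular: 37.5h × $25 = $937.50
Overtime: 42.5 - 37.5 = 5.0h
OT pay: 5.0h × $25 × 2.0 = $250.00
Total = $937.50 + $250.00 = $1187.50

$1187.50


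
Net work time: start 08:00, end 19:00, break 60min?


Total time = (19×60+0) - (8×60+0)
= 1140 - 480 = 660 min
Minus break: 660 - 60 = 600 min
= 10h 0m

10h 0m (600 minutes)


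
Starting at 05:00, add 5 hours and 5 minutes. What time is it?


10:05

Start: 300 minutes from midnight
Add: 305 minutes
Total: 605 minutes
Hours: 605 ÷ 60 = 10 remainder 5


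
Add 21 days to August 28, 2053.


September 18, 2053

Start: August 28, 2053
Add 21 days
August 28 → September 1: 31 - 28 + 1 = 4 days (21 - 4 = 17 left)
September 1 + 17 = September 18, 2053


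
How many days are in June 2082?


Month: June (month 6)
June has 30 days

30 days


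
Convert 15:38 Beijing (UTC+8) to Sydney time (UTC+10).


17:38

Time difference = UTC+10 - UTC+8 = +2 hours
New hour = (15 + 2) mod 24
= 17 mod 24 = 17
Minutes unchanged → 17:38


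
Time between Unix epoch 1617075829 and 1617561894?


486065 seconds (135.0 hours / 5.63 days)

Difference = 1617561894 - 1617075829 = 486065 seconds
In hours: 486065 / 3600 ≈ 135.0
In days: 486065 / 86400 ≈ 5.63


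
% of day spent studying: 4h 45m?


Time: 285 minutes
Day: 1440 minutes
Percentage = (285/1440) × 100 ≈ 19.8%

19.8%


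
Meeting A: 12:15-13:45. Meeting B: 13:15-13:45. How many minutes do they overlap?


Meeting A: 735-825 (in minutes from midnight)
Meeting B: 795-825
Overlap start = max(735, 795) = 795
Overlap end = min(825, 825) = 825
Overlap = max(0, 825 - 795) = 30 min

30 minutes


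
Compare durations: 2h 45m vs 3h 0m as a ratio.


11:12 (0.92)

Duration 1: 165 minutes
Duration 2: 180 minutes
Ratio = 165:180
GCD = 15
Simplified = 11:12
As a decimal: 11/12 ≈ 0.92


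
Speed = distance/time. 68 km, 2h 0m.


34.0 km/h

Distance: 68 km
Time: 2 hours
Speed = 68 / 2 = 34.0 km/h


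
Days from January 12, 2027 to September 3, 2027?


234 days

From January 12, 2027 to September 3, 2027
Rest of January 2027: 31 - 12 = 19
Full months: February 2027 28, March 31, April 30, May 31, June 30, July 31, August 31
Days into September 2027: 3
Total = 19 + 28 + 31 + 30 + 31 + 30 + 31 + 31 + 3 = 234 days


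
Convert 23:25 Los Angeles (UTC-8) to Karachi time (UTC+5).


Time difference = UTC+5 - UTC-8 = +13 hours
New hour = (23 + 13) mod 24
= 36 mod 24 = 12
Minutes unchanged → 12:25; 36 ≥ 24 → next day

12:25 (next day)


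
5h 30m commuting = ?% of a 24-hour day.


22.9%

Time: 330 minutes
Day: 1440 minutes
Percentage = (330/1440) × 100 ≈ 22.9%


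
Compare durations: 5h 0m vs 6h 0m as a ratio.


Duration 1: 300 minutes
Duration 2: 360 minutes
Ratio = 300:360
GCD = 60
Simplified = 5:6
As a decimal: 5/6 ≈ 0.83

5:6 (0.83)


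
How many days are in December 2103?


31 days

Month: December (month 12)
December has 31 days


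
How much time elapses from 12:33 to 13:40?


1h 7m

End time in minutes: 13×60 + 40 = 820
Start time in minutes: 12×60 + 33 = 753
Difference = 820 - 753 = 67 minutes
= 1 hours 7 minutes


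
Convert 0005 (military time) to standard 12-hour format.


Hour: 0
0 → 12 AM (midnight)

12:05 AM


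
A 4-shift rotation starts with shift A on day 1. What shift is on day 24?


Shifts: A, B, C, D
Start: A (index 0)
Day 24: (0 + 24 - 1) mod 4
= 23 mod 4
= 3
Index 3 → shift D

Shift D


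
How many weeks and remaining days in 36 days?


Weeks: 36 ÷ 7 = 5 remainder 1

5 weeks 1 days


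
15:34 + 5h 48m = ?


21:22

Start: 934 minutes from midnight
Add: 348 minutes
Total: 1282 minutes
Hours: 1282 ÷ 60 = 21 remainder 22


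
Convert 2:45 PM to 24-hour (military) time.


Input: 2:45 PM
PM: 2 + 12 = 14

14:45


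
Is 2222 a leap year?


No

Rules: divisible by 4 AND (not by 100 OR by 400)
2222 ÷ 4 = 555 remainder 2 → not divisible by 4
Not divisible by 4 → not a leap year


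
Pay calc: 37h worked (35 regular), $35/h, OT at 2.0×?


$1365.00

Regular: 35h × $35 = $1225.00
Overtime: 37 - 35 = 2h
OT pay: 2h × $35 × 2.0 = $140.00
Total = $1225.00 + $140.00 = $1365.00


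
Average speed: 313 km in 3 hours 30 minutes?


Distance: 313 km
Time: 3h 30m = 210 min = 210/60 = 7/2 hours
Speed = 313 ÷ (7/2) = 313 × 2 / 7 = 626/7 ≈ 89.4 km/h

89.4 km/h


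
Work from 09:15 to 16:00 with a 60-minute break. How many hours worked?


Total time = (16×60+0) - (9×60+15)
= 960 - 555 = 405 min
Minus break: 405 - 60 = 345 min
= 5h 45m

5h 45m (345 minutes)


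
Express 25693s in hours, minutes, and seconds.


7h 8m 13s

Hours: 25693 ÷ 3600 = 7 remainder 493
Minutes: 493 ÷ 60 = 8 remainder 13
Seconds: 13


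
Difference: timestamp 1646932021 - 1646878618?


53403 seconds (14.8 hours / 0.62 days)

Difference = 1646932021 - 1646878618 = 53403 seconds
In hours: 53403 / 3600 ≈ 14.8
In days: 53403 / 86400 ≈ 0.62


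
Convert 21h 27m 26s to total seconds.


Hours: 21 × 3600 = 75600
Minutes: 27 × 60 = 1620
Seconds: 26
Total = 75600 + 1620 + 26 = 77246

77246 seconds


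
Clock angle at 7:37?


Hour hand = 7×30 + 37×0.5 = 228.5°
Minute hand = 37×6 = 222°
Difference = |228.5 - 222| = 6.5°

6.5°


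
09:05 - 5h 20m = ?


03:45

Start: 545 minutes from midnight
Subtract: 320 minutes
Remaining: 545 - 320 = 225
Hours: 3, Minutes: 45


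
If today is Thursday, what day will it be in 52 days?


Sunday

Start: Thursday (index 3)
(3 + 52) mod 7
= 55 mod 7
= 6
Index 6 → Sunday


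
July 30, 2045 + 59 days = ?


September 27, 2045

Start: July 30, 2045
Add 59 days
July 30 → August 1: 31 - 30 + 1 = 2 days (59 - 2 = 57 left)
August 1 → September 1: 31 - 1 + 1 = 31 days (57 - 31 = 26 left)
September 1 + 26 = September 27, 2045


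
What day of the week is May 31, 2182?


Zeller's congruence:
q=31, m=5, k=82, j=21
h = (31 + ⌊13×6/5⌋ + 82 + ⌊82/4⌋ + ⌊21/4⌋ - 2×21) mod 7
= (31 + 15 + 82 + 20 + 5 - 42) mod 7
= 111 mod 7 = 6
h=6 → Friday

Friday


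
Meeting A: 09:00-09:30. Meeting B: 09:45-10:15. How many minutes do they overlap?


0 minutes

Meeting A: 540-570 (in minutes from midnight)
Meeting B: 585-615
Overlap start = max(540, 585) = 585
Overlap end = min(570, 615) = 570
Overlap = max(0, 570 - 585) = 0 min


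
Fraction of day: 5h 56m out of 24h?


0.2472 (24.72%)

Total minutes: 5×60 + 56 = 356
Day = 24×60 = 1440 minutes
Fraction = 356/1440 ≈ 0.2472
As a percentage: 356/1440 × 100 ≈ 24.72%


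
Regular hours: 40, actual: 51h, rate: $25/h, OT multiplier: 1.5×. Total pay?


$1412.50

Regular: 40h × $25 = $1000.00
Overtime: 51 - 40 = 11h
OT pay: 11h × $25 × 1.5 = $412.50
Total = $1000.00 + $412.50 = $1412.50


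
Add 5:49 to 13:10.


Start: 790 minutes from midnight
Add: 349 minutes
Total: 1139 minutes
Hours: 1139 ÷ 60 = 18 remainder 59

18:59


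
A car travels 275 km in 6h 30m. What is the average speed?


42.3 km/h

Distance: 275 km
Time: 6h 30m = 390 min = 390/60 = 13/2 hours
Speed = 275 ÷ (13/2) = 275 × 2 / 13 = 550/13 ≈ 42.3 km/h


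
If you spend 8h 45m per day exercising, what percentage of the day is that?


36.5%

Time: 525 minutes
Day: 1440 minutes
Percentage = (525/1440) × 100 ≈ 36.5%


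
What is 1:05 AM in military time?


Input: 1:05 AM
AM hour stays: 1

01:05


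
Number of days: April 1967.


30 days

Month: April (month 4)
April has 30 days


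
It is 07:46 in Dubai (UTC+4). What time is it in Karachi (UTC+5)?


Time difference = UTC+5 - UTC+4 = +1 hours
New hour = (7 + 1) mod 24
= 8 mod 24 = 8
Minutes unchanged → 08:46

08:46


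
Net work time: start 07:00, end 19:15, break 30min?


Total time = (19×60+15) - (7×60+0)
= 1155 - 420 = 735 min
Minus break: 735 - 30 = 705 min
= 11h 45m

11h 45m (705 minutes)


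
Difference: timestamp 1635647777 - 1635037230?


Difference = 1635647777 - 1635037230 = 610547 seconds
In hours: 610547 / 3600 ≈ 169.6
In days: 610547 / 86400 ≈ 7.07

610547 seconds (169.6 hours / 7.07 days)


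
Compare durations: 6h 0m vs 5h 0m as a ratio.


6:5 (1.20)

Duration 1: 360 minutes
Duration 2: 300 minutes
Ratio = 360:300
GCD = 60
Simplified = 6:5
As a decimal: 6/5 = 1.20


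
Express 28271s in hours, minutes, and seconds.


Hours: 28271 ÷ 3600 = 7 remainder 3071
Minutes: 3071 ÷ 60 = 51 remainder 11
Seconds: 11

7h 51m 11s


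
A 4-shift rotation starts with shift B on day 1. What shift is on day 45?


Shift B

Shifts: A, B, C, D
Start: B (index 1)
Day 45: (1 + 45 - 1) mod 4
= 45 mod 4
= 1
Index 1 → shift B


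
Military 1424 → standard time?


Hour: 14
14 - 12 = 2 → PM

2:24 PM


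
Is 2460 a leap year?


Rules: divisible by 4 AND (not by 100 OR by 400)
2460 ÷ 4 = 615 exactly → divisible by 4
2460 ÷ 100 = 24 remainder 60 → not divisible by 100
Divisible by 4 but not by 100 → leap year

Yes


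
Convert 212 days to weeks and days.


30 weeks 2 days

Weeks: 212 ÷ 7 = 30 remainder 2


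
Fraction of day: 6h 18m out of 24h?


0.2625 (26.25%)

Total minutes: 6×60 + 18 = 378
Day = 24×60 = 1440 minutes
Fraction = 378/1440 = 0.2625
As a percentage: 378/1440 × 100 = 26.25%
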